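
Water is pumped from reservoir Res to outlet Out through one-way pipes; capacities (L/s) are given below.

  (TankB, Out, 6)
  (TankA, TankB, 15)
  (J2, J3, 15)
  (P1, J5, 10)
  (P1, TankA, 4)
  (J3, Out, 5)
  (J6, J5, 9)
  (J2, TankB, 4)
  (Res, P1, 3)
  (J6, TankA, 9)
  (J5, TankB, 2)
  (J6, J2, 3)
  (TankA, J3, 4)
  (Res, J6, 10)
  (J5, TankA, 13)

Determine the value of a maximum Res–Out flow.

11

Augment Res→J6→J2→J3→Out: bottleneck 3, flow now 3.
Augment Res→J6→TankA→J3→Out: bottleneck 2, flow now 5.
Augment Res→J6→TankA→TankB→Out: bottleneck 5, flow now 10.
Augment Res→P1→TankA→TankB→Out: bottleneck 1, flow now 11.
No augmenting path remains; maximum flow = 11.
In the residual graph, reachable from Res: {Res, J6, P1, J2, TankA, J5, J3, TankB}.
Min-cut edges: J3→Out (5), TankB→Out (6); capacity 5 + 6 = 11.
This cut is saturated, so no flow can exceed 11.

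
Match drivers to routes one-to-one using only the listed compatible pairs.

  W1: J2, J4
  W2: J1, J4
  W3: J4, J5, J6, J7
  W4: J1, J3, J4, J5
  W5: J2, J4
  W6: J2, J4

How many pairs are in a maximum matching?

5

Unit-capacity flow: source→left, listed edges, right→sink; max matching = max flow.
Augmenting path W1→J2 (+1); matched 1.
Augmenting path W2→J1 (+1); matched 2.
Augmenting path W3→J4 (+1); matched 3.
Augmenting path W4→J3 (+1); matched 4.
Augmenting path W5→J4→W3→J5 (+1); matched 5.
No augmenting path remains; maximum matching = 5.
König certificate: {W2, W3, W4, J2, J4} is a vertex cover of size 5 (every listed pair touches it), so no matching can be larger.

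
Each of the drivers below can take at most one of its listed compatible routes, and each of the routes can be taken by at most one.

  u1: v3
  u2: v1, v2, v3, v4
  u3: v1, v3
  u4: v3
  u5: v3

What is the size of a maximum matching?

Unit-capacity flow: source→left, listed edges, right→sink; max matching = max flow.
Augmenting path u1→v3 (+1); matched 1.
Augmenting path u2→v1 (+1); matched 2.
Augmenting path u3→v1→u2→v2 (+1); matched 3.
No augmenting path remains; maximum matching = 3.
König certificate: {u2, u3, v3} is a vertex cover of size 3 (every listed pair touches it), so no matching can be larger.

3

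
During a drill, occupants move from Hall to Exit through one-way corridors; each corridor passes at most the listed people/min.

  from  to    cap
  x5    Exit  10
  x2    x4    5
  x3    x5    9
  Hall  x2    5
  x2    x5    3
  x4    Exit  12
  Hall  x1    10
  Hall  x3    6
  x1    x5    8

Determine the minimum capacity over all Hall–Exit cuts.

Augment Hall→x1→x5→Exit: bottleneck 8, flow now 8.
Augment Hall→x2→x4→Exit: bottleneck 5, flow now 13.
Augment Hall→x3→x5→Exit: bottleneck 2, flow now 15.
No augmenting path remains; maximum flow = 15.
By max-flow min-cut, the minimum cut capacity equals the max flow.
In the residual graph, reachable from Hall: {Hall, x1, x3, x5}.
Min-cut edges: Hall→x2 (5), x5→Exit (10); capacity 5 + 10 = 15.

15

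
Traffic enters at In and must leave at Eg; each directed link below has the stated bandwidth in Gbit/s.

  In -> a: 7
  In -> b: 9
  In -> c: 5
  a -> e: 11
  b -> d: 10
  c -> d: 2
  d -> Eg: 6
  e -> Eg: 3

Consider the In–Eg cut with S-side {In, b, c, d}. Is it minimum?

No — its capacity is 13, but the minimum cut has capacity 9.

Given cut capacity: 7 + 6 = 13.
Augment In→a→e→Eg: bottleneck 3, flow now 3.
Augment In→b→d→Eg: bottleneck 6, flow now 9.
No augmenting path remains; maximum flow = 9.
In the residual graph, reachable from In: {In, a, b, c, d, e}.
Min-cut edges: d→Eg (6), e→Eg (3); capacity 6 + 3 = 9.
Cut capacity 13 exceeds the max flow 9, so it is not minimum.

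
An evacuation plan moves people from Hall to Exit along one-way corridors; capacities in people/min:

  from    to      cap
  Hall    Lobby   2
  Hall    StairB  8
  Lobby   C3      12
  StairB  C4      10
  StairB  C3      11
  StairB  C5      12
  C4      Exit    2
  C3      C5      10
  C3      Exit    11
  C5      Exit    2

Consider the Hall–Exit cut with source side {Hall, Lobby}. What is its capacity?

20

Edges leaving {Hall, Lobby}: Hall→StairB (8), Lobby→C3 (12).
Cut capacity = 8 + 12 = 20.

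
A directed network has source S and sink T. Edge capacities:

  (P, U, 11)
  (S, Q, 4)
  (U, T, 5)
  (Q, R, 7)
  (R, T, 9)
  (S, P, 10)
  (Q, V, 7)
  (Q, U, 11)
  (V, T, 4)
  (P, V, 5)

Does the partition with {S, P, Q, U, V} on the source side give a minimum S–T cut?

Given cut capacity: 7 + 5 + 4 = 16.
Augment S→P→U→T: bottleneck 5, flow now 5.
Augment S→P→V→T: bottleneck 4, flow now 9.
Augment S→Q→R→T: bottleneck 4, flow now 13.
No augmenting path remains; maximum flow = 13.
In the residual graph, reachable from S: {S, P, U, V}.
Min-cut edges: S→Q (4), U→T (5), V→T (4); capacity 4 + 5 + 4 = 13.
Cut capacity 16 exceeds the max flow 13, so it is not minimum.

No — its capacity is 16, but the minimum cut has capacity 13.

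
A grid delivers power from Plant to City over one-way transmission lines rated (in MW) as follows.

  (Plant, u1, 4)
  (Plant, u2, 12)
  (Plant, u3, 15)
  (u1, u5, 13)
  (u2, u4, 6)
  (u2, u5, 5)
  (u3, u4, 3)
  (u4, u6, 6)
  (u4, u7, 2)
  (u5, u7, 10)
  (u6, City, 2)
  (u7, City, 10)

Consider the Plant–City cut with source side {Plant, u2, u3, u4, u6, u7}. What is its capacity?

21

Edges leaving {Plant, u2, u3, u4, u6, u7}: Plant→u1 (4), u2→u5 (5), u6→City (2), u7→City (10).
Cut capacity = 4 + 5 + 2 + 10 = 21.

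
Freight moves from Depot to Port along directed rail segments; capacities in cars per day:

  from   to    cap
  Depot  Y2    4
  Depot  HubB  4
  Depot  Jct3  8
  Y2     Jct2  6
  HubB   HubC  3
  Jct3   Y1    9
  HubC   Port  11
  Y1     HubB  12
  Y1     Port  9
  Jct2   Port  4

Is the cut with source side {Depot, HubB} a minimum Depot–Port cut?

Given cut capacity: 4 + 8 + 3 = 15.
Augment Depot→Y2→Jct2→Port: bottleneck 4, flow now 4.
Augment Depot→HubB→HubC→Port: bottleneck 3, flow now 7.
Augment Depot→Jct3→Y1→Port: bottleneck 8, flow now 15.
No augmenting path remains; maximum flow = 15.
Cut capacity 15 equals the max flow, so it is a minimum cut.

Yes — it is a minimum cut (capacity 15).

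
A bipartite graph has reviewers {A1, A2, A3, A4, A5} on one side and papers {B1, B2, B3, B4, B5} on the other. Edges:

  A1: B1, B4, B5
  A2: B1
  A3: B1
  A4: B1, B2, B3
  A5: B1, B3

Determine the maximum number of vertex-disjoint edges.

4

Unit-capacity flow: source→left, listed edges, right→sink; max matching = max flow.
Augmenting path A1→B1 (+1); matched 1.
Augmenting path A4→B2 (+1); matched 2.
Augmenting path A5→B3 (+1); matched 3.
Augmenting path A2→B1→A1→B4 (+1); matched 4.
No augmenting path remains; maximum matching = 4.
König certificate: {A1, A4, A5, B1} is a vertex cover of size 4 (every listed pair touches it), so no matching can be larger.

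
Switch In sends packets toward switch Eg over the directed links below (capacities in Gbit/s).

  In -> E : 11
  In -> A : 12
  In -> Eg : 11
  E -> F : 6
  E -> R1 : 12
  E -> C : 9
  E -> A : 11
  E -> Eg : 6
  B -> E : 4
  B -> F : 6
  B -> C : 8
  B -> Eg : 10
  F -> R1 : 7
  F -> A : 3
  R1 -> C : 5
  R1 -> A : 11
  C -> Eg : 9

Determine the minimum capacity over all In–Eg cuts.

22

Augment In→Eg: bottleneck 11, flow now 11.
Augment In→E→Eg: bottleneck 6, flow now 17.
Augment In→E→C→Eg: bottleneck 5, flow now 22.
No augmenting path remains; maximum flow = 22.
By max-flow min-cut, the minimum cut capacity equals the max flow.
In the residual graph, reachable from In: {In, A}.
Min-cut edges: In→E (11), In→Eg (11); capacity 11 + 11 = 22.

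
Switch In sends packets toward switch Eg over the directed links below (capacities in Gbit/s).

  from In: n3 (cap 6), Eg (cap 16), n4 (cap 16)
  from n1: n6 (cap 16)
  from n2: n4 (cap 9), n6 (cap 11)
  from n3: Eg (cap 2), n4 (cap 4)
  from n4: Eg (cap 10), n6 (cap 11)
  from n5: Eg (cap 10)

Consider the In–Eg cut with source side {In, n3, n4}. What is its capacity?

39

Edges leaving {In, n3, n4}: In→Eg (16), n3→Eg (2), n4→n6 (11), n4→Eg (10).
Cut capacity = 16 + 2 + 11 + 10 = 39.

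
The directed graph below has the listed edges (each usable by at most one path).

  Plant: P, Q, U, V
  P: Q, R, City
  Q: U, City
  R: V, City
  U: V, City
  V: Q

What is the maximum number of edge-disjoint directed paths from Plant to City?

3

Assign every edge capacity 1; by Menger, the answer equals the max flow.
Path Plant→P→City (+1); total 1.
Path Plant→Q→City (+1); total 2.
Path Plant→U→City (+1); total 3.
No residual Plant→City path; max flow = 3.
Certifying cut of size 3: {Plant→P, Q→City, U→City}.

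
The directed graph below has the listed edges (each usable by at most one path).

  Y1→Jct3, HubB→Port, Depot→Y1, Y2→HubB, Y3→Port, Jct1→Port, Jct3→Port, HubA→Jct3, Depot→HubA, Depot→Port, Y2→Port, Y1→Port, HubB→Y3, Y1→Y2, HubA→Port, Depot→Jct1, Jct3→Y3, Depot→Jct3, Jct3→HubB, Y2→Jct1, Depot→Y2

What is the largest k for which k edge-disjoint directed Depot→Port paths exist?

Assign every edge capacity 1; by Menger, the answer equals the max flow.
Path Depot→Port (+1); total 1.
Path Depot→Y1→Port (+1); total 2.
Path Depot→Jct3→Port (+1); total 3.
Path Depot→HubA→Port (+1); total 4.
Path Depot→Y2→Port (+1); total 5.
Path Depot→Jct1→Port (+1); total 6.
No residual Depot→Port path; max flow = 6.
Certifying cut of size 6: {Depot→HubA, Depot→Jct1, Depot→Jct3, Depot→Port, Depot→Y1, Depot→Y2}.

6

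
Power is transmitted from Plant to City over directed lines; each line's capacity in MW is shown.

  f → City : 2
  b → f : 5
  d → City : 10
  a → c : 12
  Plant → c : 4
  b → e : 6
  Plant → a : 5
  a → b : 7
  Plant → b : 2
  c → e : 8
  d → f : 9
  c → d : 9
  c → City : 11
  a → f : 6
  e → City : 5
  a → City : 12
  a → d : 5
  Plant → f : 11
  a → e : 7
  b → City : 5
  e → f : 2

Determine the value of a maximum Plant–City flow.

13

Augment Plant→a→City: bottleneck 5, flow now 5.
Augment Plant→b→City: bottleneck 2, flow now 7.
Augment Plant→c→City: bottleneck 4, flow now 11.
Augment Plant→f→City: bottleneck 2, flow now 13.
No augmenting path remains; maximum flow = 13.
In the residual graph, reachable from Plant: {Plant, f}.
Min-cut edges: Plant→a (5), Plant→b (2), Plant→c (4), f→City (2); capacity 5 + 2 + 4 + 2 = 13.
This cut is saturated, so no flow can exceed 13.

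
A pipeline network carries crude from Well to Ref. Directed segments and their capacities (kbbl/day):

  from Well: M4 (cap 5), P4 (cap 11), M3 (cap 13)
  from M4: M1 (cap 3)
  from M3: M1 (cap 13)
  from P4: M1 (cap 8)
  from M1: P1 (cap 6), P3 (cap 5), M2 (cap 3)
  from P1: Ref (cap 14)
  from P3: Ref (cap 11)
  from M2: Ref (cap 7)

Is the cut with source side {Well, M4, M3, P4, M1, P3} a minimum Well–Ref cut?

Given cut capacity: 6 + 3 + 11 = 20.
Augment Well→M4→M1→P1→Ref: bottleneck 3, flow now 3.
Augment Well→M3→M1→P1→Ref: bottleneck 3, flow now 6.
Augment Well→M3→M1→P3→Ref: bottleneck 5, flow now 11.
Augment Well→M3→M1→M2→Ref: bottleneck 3, flow now 14.
No augmenting path remains; maximum flow = 14.
In the residual graph, reachable from Well: {Well, M4, M3, P4, M1}.
Min-cut edges: M1→P1 (6), M1→P3 (5), M1→M2 (3); capacity 6 + 5 + 3 = 14.
Cut capacity 20 exceeds the max flow 14, so it is not minimum.

No — its capacity is 20, but the minimum cut has capacity 14.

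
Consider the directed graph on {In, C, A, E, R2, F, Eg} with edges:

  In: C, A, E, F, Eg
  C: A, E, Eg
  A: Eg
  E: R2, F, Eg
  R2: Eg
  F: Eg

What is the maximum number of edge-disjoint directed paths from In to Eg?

Assign every edge capacity 1; by Menger, the answer equals the max flow.
Path In→Eg (+1); total 1.
Path In→C→Eg (+1); total 2.
Path In→A→Eg (+1); total 3.
Path In→E→Eg (+1); total 4.
Path In→F→Eg (+1); total 5.
No residual In→Eg path; max flow = 5.
Certifying cut of size 5: {In→A, In→C, In→E, In→Eg, In→F}.

5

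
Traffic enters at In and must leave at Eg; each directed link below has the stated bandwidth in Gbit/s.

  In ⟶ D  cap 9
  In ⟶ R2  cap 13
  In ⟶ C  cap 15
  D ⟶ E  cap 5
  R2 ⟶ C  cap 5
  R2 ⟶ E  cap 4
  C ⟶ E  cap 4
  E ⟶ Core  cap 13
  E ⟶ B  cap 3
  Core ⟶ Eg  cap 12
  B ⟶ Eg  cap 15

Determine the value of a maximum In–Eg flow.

Augment In→D→E→Core→Eg: bottleneck 5, flow now 5.
Augment In→R2→E→Core→Eg: bottleneck 4, flow now 9.
Augment In→C→E→Core→Eg: bottleneck 3, flow now 12.
Augment In→C→E→B→Eg: bottleneck 1, flow now 13.
No augmenting path remains; maximum flow = 13.
In the residual graph, reachable from In: {In, D, R2, C}.
Min-cut edges: D→E (5), R2→E (4), C→E (4); capacity 5 + 4 + 4 = 13.
This cut is saturated, so no flow can exceed 13.

13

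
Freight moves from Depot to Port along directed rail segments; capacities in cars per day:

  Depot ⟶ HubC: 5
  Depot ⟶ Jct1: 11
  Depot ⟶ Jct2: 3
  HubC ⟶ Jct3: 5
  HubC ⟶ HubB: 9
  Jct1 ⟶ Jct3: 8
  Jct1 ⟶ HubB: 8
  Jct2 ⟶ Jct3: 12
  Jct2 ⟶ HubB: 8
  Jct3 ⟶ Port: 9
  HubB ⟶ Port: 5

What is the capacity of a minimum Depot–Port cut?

Augment Depot→HubC→Jct3→Port: bottleneck 5, flow now 5.
Augment Depot→Jct1→Jct3→Port: bottleneck 4, flow now 9.
Augment Depot→Jct1→HubB→Port: bottleneck 5, flow now 14.
No augmenting path remains; maximum flow = 14.
By max-flow min-cut, the minimum cut capacity equals the max flow.
In the residual graph, reachable from Depot: {Depot, HubC, Jct1, Jct2, Jct3, HubB}.
Min-cut edges: Jct3→Port (9), HubB→Port (5); capacity 9 + 5 = 14.

14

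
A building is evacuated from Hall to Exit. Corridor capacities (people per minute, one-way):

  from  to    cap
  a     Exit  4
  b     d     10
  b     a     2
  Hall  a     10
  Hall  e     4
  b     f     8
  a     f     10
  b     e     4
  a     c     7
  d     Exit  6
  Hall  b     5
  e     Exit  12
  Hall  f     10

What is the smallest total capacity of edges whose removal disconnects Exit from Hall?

13

Augment Hall→a→Exit: bottleneck 4, flow now 4.
Augment Hall→e→Exit: bottleneck 4, flow now 8.
Augment Hall→b→d→Exit: bottleneck 5, flow now 13.
No augmenting path remains; maximum flow = 13.
By max-flow min-cut, the minimum cut capacity equals the max flow.
In the residual graph, reachable from Hall: {Hall, a, c, f}.
Min-cut edges: Hall→b (5), Hall→e (4), a→Exit (4); capacity 5 + 4 + 4 = 13.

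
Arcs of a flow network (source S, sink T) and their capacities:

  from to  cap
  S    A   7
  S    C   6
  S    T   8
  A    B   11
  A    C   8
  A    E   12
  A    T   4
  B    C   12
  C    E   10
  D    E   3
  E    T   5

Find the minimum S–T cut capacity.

Augment S→T: bottleneck 8, flow now 8.
Augment S→A→T: bottleneck 4, flow now 12.
Augment S→A→E→T: bottleneck 3, flow now 15.
Augment S→C→E→T: bottleneck 2, flow now 17.
No augmenting path remains; maximum flow = 17.
By max-flow min-cut, the minimum cut capacity equals the max flow.
In the residual graph, reachable from S: {S, A, B, C, E}.
Min-cut edges: S→T (8), A→T (4), E→T (5); capacity 8 + 4 + 5 = 17.

17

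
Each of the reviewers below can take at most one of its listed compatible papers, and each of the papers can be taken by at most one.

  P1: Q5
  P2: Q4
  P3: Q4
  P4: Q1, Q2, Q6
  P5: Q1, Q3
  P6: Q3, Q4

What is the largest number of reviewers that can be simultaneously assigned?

5

Unit-capacity flow: source→left, listed edges, right→sink; max matching = max flow.
Augmenting path P1→Q5 (+1); matched 1.
Augmenting path P2→Q4 (+1); matched 2.
Augmenting path P4→Q1 (+1); matched 3.
Augmenting path P5→Q3 (+1); matched 4.
Augmenting path P6→Q3→P5→Q1→P4→Q2 (+1); matched 5.
No augmenting path remains; maximum matching = 5.
König certificate: {P1, P4, P5, P6, Q4} is a vertex cover of size 5 (every listed pair touches it), so no matching can be larger.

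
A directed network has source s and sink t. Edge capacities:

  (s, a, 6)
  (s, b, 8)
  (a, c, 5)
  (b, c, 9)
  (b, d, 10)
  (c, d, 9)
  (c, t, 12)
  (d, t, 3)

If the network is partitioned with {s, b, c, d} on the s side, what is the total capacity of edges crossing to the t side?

21

Edges leaving {s, b, c, d}: s→a (6), c→t (12), d→t (3).
Cut capacity = 6 + 12 + 3 = 21.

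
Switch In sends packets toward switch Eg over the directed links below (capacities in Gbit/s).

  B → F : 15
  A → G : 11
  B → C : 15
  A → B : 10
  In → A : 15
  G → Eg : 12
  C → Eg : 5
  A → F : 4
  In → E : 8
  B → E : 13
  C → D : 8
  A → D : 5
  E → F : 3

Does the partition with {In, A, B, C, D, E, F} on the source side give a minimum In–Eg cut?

Given cut capacity: 11 + 5 = 16.
Augment In→A→G→Eg: bottleneck 11, flow now 11.
Augment In→A→B→C→Eg: bottleneck 4, flow now 15.
No augmenting path remains; maximum flow = 15.
In the residual graph, reachable from In: {In, E, F}.
Min-cut edges: In→A (15); capacity 15 = 15.
Cut capacity 16 exceeds the max flow 15, so it is not minimum.

No — its capacity is 16, but the minimum cut has capacity 15.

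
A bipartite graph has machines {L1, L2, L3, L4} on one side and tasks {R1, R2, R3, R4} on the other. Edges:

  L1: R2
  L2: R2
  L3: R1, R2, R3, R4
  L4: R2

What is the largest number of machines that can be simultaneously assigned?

Unit-capacity flow: source→left, listed edges, right→sink; max matching = max flow.
Augmenting path L1→R2 (+1); matched 1.
Augmenting path L3→R1 (+1); matched 2.
No augmenting path remains; maximum matching = 2.
König certificate: {L3, R2} is a vertex cover of size 2 (every listed pair touches it), so no matching can be larger.

2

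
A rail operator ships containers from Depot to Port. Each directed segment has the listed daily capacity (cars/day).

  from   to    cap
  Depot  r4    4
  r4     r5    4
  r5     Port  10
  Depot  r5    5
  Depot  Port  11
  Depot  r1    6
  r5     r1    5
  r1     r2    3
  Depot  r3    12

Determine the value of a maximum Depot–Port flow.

20

Augment Depot→Port: bottleneck 11, flow now 11.
Augment Depot→r5→Port: bottleneck 5, flow now 16.
Augment Depot→r4→r5→Port: bottleneck 4, flow now 20.
No augmenting path remains; maximum flow = 20.
In the residual graph, reachable from Depot: {Depot, r1, r2, r3}.
Min-cut edges: Depot→r4 (4), Depot→r5 (5), Depot→Port (11); capacity 4 + 5 + 11 = 20.
This cut is saturated, so no flow can exceed 20.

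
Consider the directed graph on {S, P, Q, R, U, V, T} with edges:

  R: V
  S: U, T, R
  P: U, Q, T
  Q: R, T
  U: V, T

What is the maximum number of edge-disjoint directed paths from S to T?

2

Assign every edge capacity 1; by Menger, the answer equals the max flow.
Path S→T (+1); total 1.
Path S→U→T (+1); total 2.
No residual S→T path; max flow = 2.
Certifying cut of size 2: {S→T, S→U}.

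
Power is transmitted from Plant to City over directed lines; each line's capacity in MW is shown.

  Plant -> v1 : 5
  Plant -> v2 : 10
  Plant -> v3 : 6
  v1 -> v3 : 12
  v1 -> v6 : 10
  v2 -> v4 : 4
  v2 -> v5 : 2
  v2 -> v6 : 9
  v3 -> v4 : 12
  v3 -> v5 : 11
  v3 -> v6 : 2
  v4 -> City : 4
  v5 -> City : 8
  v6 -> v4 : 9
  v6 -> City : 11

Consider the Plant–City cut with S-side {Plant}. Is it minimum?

Given cut capacity: 5 + 10 + 6 = 21.
Augment Plant→v1→v6→City: bottleneck 5, flow now 5.
Augment Plant→v2→v4→City: bottleneck 4, flow now 9.
Augment Plant→v2→v5→City: bottleneck 2, flow now 11.
Augment Plant→v2→v6→City: bottleneck 4, flow now 15.
Augment Plant→v3→v5→City: bottleneck 6, flow now 21.
No augmenting path remains; maximum flow = 21.
Cut capacity 21 equals the max flow, so it is a minimum cut.

Yes — it is a minimum cut (capacity 21).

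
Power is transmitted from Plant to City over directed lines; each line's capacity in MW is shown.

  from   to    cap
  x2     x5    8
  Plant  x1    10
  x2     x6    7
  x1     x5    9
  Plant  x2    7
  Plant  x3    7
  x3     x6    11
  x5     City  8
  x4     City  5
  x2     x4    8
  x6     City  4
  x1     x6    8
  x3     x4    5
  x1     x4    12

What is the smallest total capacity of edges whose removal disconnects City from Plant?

Augment Plant→x1→x4→City: bottleneck 5, flow now 5.
Augment Plant→x1→x5→City: bottleneck 5, flow now 10.
Augment Plant→x2→x5→City: bottleneck 3, flow now 13.
Augment Plant→x2→x6→City: bottleneck 4, flow now 17.
No augmenting path remains; maximum flow = 17.
By max-flow min-cut, the minimum cut capacity equals the max flow.
In the residual graph, reachable from Plant: {Plant, x1, x2, x3, x4, x5, x6}.
Min-cut edges: x4→City (5), x5→City (8), x6→City (4); capacity 5 + 8 + 4 = 17.

17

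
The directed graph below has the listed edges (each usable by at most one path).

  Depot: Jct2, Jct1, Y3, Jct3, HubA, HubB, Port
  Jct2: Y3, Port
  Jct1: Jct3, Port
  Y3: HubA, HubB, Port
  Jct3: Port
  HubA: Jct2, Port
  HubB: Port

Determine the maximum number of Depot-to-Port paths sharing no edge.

Assign every edge capacity 1; by Menger, the answer equals the max flow.
Path Depot→Port (+1); total 1.
Path Depot→Jct2→Port (+1); total 2.
Path Depot→Jct1→Port (+1); total 3.
Path Depot→Y3→Port (+1); total 4.
Path Depot→Jct3→Port (+1); total 5.
Path Depot→HubA→Port (+1); total 6.
Path Depot→HubB→Port (+1); total 7.
No residual Depot→Port path; max flow = 7.
Certifying cut of size 7: {Depot→HubA, Depot→HubB, Depot→Jct1, Depot→Jct2, Depot→Jct3, Depot→Port, Depot→Y3}.

7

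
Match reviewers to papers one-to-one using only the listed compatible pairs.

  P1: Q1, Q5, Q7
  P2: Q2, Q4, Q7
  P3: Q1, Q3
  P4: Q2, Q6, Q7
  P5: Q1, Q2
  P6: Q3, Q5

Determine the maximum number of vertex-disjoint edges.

6

Unit-capacity flow: source→left, listed edges, right→sink; max matching = max flow.
Augmenting path P1→Q1 (+1); matched 1.
Augmenting path P2→Q2 (+1); matched 2.
Augmenting path P3→Q3 (+1); matched 3.
Augmenting path P4→Q6 (+1); matched 4.
Augmenting path P6→Q5 (+1); matched 5.
Augmenting path P5→Q1→P1→Q7 (+1); matched 6.
No augmenting path remains; maximum matching = 6.
König certificate: {P1, P2, P3, P4, P5, P6} is a vertex cover of size 6 (every listed pair touches it), so no matching can be larger.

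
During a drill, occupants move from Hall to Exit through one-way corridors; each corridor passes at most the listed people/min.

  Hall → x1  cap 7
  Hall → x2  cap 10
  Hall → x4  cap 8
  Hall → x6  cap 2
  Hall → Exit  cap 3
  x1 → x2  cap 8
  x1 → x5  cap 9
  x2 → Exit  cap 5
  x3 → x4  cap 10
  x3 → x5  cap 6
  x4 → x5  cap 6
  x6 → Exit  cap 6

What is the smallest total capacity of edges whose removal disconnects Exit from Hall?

10

Augment Hall→Exit: bottleneck 3, flow now 3.
Augment Hall→x2→Exit: bottleneck 5, flow now 8.
Augment Hall→x6→Exit: bottleneck 2, flow now 10.
No augmenting path remains; maximum flow = 10.
By max-flow min-cut, the minimum cut capacity equals the max flow.
In the residual graph, reachable from Hall: {Hall, x1, x2, x4, x5}.
Min-cut edges: Hall→x6 (2), Hall→Exit (3), x2→Exit (5); capacity 2 + 3 + 5 = 10.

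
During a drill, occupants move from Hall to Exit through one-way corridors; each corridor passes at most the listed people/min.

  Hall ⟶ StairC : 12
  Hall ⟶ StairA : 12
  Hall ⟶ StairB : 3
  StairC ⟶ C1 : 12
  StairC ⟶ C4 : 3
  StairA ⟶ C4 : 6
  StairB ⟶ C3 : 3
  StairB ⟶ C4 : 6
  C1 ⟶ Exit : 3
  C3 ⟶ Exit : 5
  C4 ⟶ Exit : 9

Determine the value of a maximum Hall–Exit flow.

Augment Hall→StairC→C1→Exit: bottleneck 3, flow now 3.
Augment Hall→StairC→C4→Exit: bottleneck 3, flow now 6.
Augment Hall→StairA→C4→Exit: bottleneck 6, flow now 12.
Augment Hall→StairB→C3→Exit: bottleneck 3, flow now 15.
No augmenting path remains; maximum flow = 15.
In the residual graph, reachable from Hall: {Hall, StairC, StairA, C1}.
Min-cut edges: Hall→StairB (3), StairC→C4 (3), StairA→C4 (6), C1→Exit (3); capacity 3 + 3 + 6 + 3 = 15.
This cut is saturated, so no flow can exceed 15.

15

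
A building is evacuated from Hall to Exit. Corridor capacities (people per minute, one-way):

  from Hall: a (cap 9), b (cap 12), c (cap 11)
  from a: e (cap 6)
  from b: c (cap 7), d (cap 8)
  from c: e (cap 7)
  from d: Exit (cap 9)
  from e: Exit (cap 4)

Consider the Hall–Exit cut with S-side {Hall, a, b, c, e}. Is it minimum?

Given cut capacity: 8 + 4 = 12.
Augment Hall→a→e→Exit: bottleneck 4, flow now 4.
Augment Hall→b→d→Exit: bottleneck 8, flow now 12.
No augmenting path remains; maximum flow = 12.
Cut capacity 12 equals the max flow, so it is a minimum cut.

Yes — it is a minimum cut (capacity 12).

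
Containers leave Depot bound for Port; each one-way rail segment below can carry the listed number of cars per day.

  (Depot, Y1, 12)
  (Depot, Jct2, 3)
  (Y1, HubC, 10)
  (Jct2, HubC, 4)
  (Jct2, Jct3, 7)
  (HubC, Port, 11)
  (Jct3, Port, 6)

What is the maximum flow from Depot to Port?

13

Augment Depot→Y1→HubC→Port: bottleneck 10, flow now 10.
Augment Depot→Jct2→HubC→Port: bottleneck 1, flow now 11.
Augment Depot→Jct2→Jct3→Port: bottleneck 2, flow now 13.
No augmenting path remains; maximum flow = 13.
In the residual graph, reachable from Depot: {Depot, Y1}.
Min-cut edges: Depot→Jct2 (3), Y1→HubC (10); capacity 3 + 10 = 13.
This cut is saturated, so no flow can exceed 13.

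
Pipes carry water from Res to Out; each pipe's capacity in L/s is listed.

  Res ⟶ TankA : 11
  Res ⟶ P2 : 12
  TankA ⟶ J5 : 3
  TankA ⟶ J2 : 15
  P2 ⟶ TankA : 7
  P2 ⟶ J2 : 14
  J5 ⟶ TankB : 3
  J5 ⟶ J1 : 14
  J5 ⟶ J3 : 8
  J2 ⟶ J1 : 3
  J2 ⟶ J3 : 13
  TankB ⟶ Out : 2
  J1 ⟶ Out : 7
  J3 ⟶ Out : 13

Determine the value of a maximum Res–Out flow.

Augment Res→TankA→J5→TankB→Out: bottleneck 2, flow now 2.
Augment Res→TankA→J5→J1→Out: bottleneck 1, flow now 3.
Augment Res→TankA→J2→J1→Out: bottleneck 3, flow now 6.
Augment Res→TankA→J2→J3→Out: bottleneck 5, flow now 11.
Augment Res→P2→J2→J3→Out: bottleneck 8, flow now 19.
No augmenting path remains; maximum flow = 19.
In the residual graph, reachable from Res: {Res, TankA, P2, J2}.
Min-cut edges: TankA→J5 (3), J2→J1 (3), J2→J3 (13); capacity 3 + 3 + 13 = 19.
This cut is saturated, so no flow can exceed 19.

19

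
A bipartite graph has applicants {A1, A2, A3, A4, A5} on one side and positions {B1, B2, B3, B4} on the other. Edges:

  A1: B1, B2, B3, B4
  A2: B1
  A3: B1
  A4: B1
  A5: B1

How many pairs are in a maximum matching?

Unit-capacity flow: source→left, listed edges, right→sink; max matching = max flow.
Augmenting path A1→B1 (+1); matched 1.
Augmenting path A2→B1→A1→B2 (+1); matched 2.
No augmenting path remains; maximum matching = 2.
König certificate: {A1, B1} is a vertex cover of size 2 (every listed pair touches it), so no matching can be larger.

2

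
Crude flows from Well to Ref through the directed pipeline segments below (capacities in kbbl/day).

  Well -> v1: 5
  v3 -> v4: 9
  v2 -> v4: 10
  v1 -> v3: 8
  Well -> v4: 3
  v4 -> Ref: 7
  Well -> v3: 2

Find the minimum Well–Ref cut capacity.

7

Augment Well→v4→Ref: bottleneck 3, flow now 3.
Augment Well→v3→v4→Ref: bottleneck 2, flow now 5.
Augment Well→v1→v3→v4→Ref: bottleneck 2, flow now 7.
No augmenting path remains; maximum flow = 7.
By max-flow min-cut, the minimum cut capacity equals the max flow.
In the residual graph, reachable from Well: {Well, v1, v3, v4}.
Min-cut edges: v4→Ref (7); capacity 7 = 7.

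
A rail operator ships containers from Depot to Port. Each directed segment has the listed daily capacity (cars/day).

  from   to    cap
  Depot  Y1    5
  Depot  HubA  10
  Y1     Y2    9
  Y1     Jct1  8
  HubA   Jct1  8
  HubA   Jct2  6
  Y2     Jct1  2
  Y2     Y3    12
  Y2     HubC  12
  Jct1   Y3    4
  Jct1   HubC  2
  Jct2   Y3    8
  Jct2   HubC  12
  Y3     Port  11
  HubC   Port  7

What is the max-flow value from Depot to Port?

Augment Depot→Y1→Y2→Y3→Port: bottleneck 5, flow now 5.
Augment Depot→HubA→Jct1→Y3→Port: bottleneck 4, flow now 9.
Augment Depot→HubA→Jct1→HubC→Port: bottleneck 2, flow now 11.
Augment Depot→HubA→Jct2→Y3→Port: bottleneck 2, flow now 13.
Augment Depot→HubA→Jct2→HubC→Port: bottleneck 2, flow now 15.
No augmenting path remains; maximum flow = 15.
In the residual graph, reachable from Depot: {Depot}.
Min-cut edges: Depot→Y1 (5), Depot→HubA (10); capacity 5 + 10 = 15.
This cut is saturated, so no flow can exceed 15.

15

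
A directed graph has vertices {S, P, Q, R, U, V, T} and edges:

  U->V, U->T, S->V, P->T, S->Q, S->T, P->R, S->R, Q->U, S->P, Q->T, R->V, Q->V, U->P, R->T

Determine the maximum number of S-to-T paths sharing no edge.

Assign every edge capacity 1; by Menger, the answer equals the max flow.
Path S→T (+1); total 1.
Path S→P→T (+1); total 2.
Path S→Q→T (+1); total 3.
Path S→R→T (+1); total 4.
No residual S→T path; max flow = 4.
Certifying cut of size 4: {S→P, S→Q, S→R, S→T}.

4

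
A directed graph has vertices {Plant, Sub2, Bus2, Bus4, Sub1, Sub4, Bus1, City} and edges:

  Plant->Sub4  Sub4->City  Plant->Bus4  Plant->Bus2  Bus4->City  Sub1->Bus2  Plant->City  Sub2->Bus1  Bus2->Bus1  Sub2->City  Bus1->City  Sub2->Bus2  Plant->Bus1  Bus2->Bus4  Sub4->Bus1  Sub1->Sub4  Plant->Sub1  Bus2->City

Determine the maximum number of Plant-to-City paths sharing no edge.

Assign every edge capacity 1; by Menger, the answer equals the max flow.
Path Plant→City (+1); total 1.
Path Plant→Bus2→City (+1); total 2.
Path Plant→Bus4→City (+1); total 3.
Path Plant→Sub4→City (+1); total 4.
Path Plant→Bus1→City (+1); total 5.
No residual Plant→City path; max flow = 5.
Certifying cut of size 5: {Bus1→City, Bus2→City, Bus4→City, Plant→City, Sub4→City}.

5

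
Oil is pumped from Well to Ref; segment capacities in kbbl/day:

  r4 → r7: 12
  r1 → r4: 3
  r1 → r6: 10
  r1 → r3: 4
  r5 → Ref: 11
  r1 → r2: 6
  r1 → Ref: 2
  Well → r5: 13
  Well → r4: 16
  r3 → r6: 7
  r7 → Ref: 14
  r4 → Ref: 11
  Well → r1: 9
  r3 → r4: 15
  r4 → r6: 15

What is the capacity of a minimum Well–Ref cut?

Augment Well→r1→Ref: bottleneck 2, flow now 2.
Augment Well→r4→Ref: bottleneck 11, flow now 13.
Augment Well→r5→Ref: bottleneck 11, flow now 24.
Augment Well→r4→r7→Ref: bottleneck 5, flow now 29.
Augment Well→r1→r4→r7→Ref: bottleneck 3, flow now 32.
Augment Well→r1→r3→r4→r7→Ref: bottleneck 4, flow now 36.
No augmenting path remains; maximum flow = 36.
By max-flow min-cut, the minimum cut capacity equals the max flow.
In the residual graph, reachable from Well: {Well, r5}.
Min-cut edges: Well→r1 (9), Well→r4 (16), r5→Ref (11); capacity 9 + 16 + 11 = 36.

36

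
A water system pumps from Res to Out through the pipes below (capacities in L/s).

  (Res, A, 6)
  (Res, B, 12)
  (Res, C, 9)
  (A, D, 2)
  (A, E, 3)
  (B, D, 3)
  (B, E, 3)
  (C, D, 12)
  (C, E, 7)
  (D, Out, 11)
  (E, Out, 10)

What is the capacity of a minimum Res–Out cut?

20

Augment Res→A→D→Out: bottleneck 2, flow now 2.
Augment Res→A→E→Out: bottleneck 3, flow now 5.
Augment Res→B→D→Out: bottleneck 3, flow now 8.
Augment Res→B→E→Out: bottleneck 3, flow now 11.
Augment Res→C→D→Out: bottleneck 6, flow now 17.
Augment Res→C→E→Out: bottleneck 3, flow now 20.
No augmenting path remains; maximum flow = 20.
By max-flow min-cut, the minimum cut capacity equals the max flow.
In the residual graph, reachable from Res: {Res, A, B}.
Min-cut edges: Res→C (9), A→D (2), A→E (3), B→D (3), B→E (3); capacity 9 + 2 + 3 + 3 + 3 = 20.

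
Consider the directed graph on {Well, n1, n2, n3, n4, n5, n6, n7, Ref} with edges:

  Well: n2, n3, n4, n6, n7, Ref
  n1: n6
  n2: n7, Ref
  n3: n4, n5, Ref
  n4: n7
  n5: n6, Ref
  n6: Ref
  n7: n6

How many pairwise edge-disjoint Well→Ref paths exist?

Assign every edge capacity 1; by Menger, the answer equals the max flow.
Path Well→Ref (+1); total 1.
Path Well→n2→Ref (+1); total 2.
Path Well→n3→Ref (+1); total 3.
Path Well→n6→Ref (+1); total 4.
No residual Well→Ref path; max flow = 4.
Certifying cut of size 4: {Well→Ref, Well→n2, Well→n3, n6→Ref}.

4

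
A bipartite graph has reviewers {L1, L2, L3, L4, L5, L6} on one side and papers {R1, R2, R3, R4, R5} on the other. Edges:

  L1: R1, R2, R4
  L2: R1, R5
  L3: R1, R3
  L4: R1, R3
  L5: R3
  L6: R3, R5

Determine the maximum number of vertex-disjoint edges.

4

Unit-capacity flow: source→left, listed edges, right→sink; max matching = max flow.
Augmenting path L1→R1 (+1); matched 1.
Augmenting path L2→R5 (+1); matched 2.
Augmenting path L3→R3 (+1); matched 3.
Augmenting path L4→R1→L1→R2 (+1); matched 4.
No augmenting path remains; maximum matching = 4.
König certificate: {L1, R1, R3, R5} is a vertex cover of size 4 (every listed pair touches it), so no matching can be larger.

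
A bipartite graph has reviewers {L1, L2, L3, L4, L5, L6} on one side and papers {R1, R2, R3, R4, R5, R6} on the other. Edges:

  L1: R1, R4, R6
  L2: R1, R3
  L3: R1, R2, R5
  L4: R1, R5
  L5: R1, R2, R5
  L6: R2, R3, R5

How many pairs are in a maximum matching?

Unit-capacity flow: source→left, listed edges, right→sink; max matching = max flow.
Augmenting path L1→R1 (+1); matched 1.
Augmenting path L2→R3 (+1); matched 2.
Augmenting path L3→R2 (+1); matched 3.
Augmenting path L4→R5 (+1); matched 4.
Augmenting path L5→R1→L1→R4 (+1); matched 5.
No augmenting path remains; maximum matching = 5.
König certificate: {L1, R1, R2, R3, R5} is a vertex cover of size 5 (every listed pair touches it), so no matching can be larger.

5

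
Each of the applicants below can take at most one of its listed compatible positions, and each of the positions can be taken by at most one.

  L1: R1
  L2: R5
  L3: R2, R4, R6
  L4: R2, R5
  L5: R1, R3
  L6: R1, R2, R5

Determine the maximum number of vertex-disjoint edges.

5

Unit-capacity flow: source→left, listed edges, right→sink; max matching = max flow.
Augmenting path L1→R1 (+1); matched 1.
Augmenting path L2→R5 (+1); matched 2.
Augmenting path L3→R2 (+1); matched 3.
Augmenting path L5→R3 (+1); matched 4.
Augmenting path L4→R2→L3→R4 (+1); matched 5.
No augmenting path remains; maximum matching = 5.
König certificate: {L3, L5, R1, R2, R5} is a vertex cover of size 5 (every listed pair touches it), so no matching can be larger.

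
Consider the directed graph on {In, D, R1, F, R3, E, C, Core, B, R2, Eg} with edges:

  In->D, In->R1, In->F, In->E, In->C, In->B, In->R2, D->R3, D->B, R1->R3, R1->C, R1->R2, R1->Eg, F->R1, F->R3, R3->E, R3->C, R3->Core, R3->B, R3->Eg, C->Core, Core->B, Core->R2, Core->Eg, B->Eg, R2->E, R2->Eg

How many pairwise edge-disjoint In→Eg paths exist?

Assign every edge capacity 1; by Menger, the answer equals the max flow.
Path In→R1→Eg (+1); total 1.
Path In→B→Eg (+1); total 2.
Path In→R2→Eg (+1); total 3.
Path In→D→R3→Eg (+1); total 4.
Path In→C→Core→Eg (+1); total 5.
No residual In→Eg path; max flow = 5.
Certifying cut of size 5: {B→Eg, Core→Eg, R1→Eg, R2→Eg, R3→Eg}.

5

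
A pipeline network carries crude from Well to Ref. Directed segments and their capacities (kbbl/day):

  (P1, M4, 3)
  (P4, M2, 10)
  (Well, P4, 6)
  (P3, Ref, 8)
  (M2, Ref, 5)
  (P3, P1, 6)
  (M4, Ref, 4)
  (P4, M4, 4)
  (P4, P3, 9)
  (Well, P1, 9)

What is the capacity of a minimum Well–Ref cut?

9

Augment Well→P1→M4→Ref: bottleneck 3, flow now 3.
Augment Well→P4→M2→Ref: bottleneck 5, flow now 8.
Augment Well→P4→M4→Ref: bottleneck 1, flow now 9.
No augmenting path remains; maximum flow = 9.
By max-flow min-cut, the minimum cut capacity equals the max flow.
In the residual graph, reachable from Well: {Well, P1}.
Min-cut edges: Well→P4 (6), P1→M4 (3); capacity 6 + 3 = 9.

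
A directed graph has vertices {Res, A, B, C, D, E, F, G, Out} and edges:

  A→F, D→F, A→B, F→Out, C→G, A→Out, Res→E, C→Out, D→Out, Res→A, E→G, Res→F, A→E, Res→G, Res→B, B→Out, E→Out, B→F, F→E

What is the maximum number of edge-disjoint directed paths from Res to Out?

Assign every edge capacity 1; by Menger, the answer equals the max flow.
Path Res→A→Out (+1); total 1.
Path Res→B→Out (+1); total 2.
Path Res→E→Out (+1); total 3.
Path Res→F→Out (+1); total 4.
No residual Res→Out path; max flow = 4.
Certifying cut of size 4: {Res→A, Res→B, Res→E, Res→F}.

4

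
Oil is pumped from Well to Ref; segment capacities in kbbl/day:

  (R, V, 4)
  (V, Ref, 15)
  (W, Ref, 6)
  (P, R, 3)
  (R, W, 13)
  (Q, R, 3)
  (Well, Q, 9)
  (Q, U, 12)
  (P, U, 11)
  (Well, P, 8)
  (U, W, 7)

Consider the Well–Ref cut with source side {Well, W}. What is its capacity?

Edges leaving {Well, W}: Well→P (8), Well→Q (9), W→Ref (6).
Cut capacity = 8 + 9 + 6 = 23.

23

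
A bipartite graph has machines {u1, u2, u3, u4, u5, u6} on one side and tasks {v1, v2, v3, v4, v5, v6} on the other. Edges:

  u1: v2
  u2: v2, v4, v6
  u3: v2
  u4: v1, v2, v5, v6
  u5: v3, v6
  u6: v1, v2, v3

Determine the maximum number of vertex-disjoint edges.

Unit-capacity flow: source→left, listed edges, right→sink; max matching = max flow.
Augmenting path u1→v2 (+1); matched 1.
Augmenting path u2→v4 (+1); matched 2.
Augmenting path u4→v1 (+1); matched 3.
Augmenting path u5→v3 (+1); matched 4.
Augmenting path u6→v1→u4→v5 (+1); matched 5.
No augmenting path remains; maximum matching = 5.
König certificate: {u2, u4, u5, u6, v2} is a vertex cover of size 5 (every listed pair touches it), so no matching can be larger.

5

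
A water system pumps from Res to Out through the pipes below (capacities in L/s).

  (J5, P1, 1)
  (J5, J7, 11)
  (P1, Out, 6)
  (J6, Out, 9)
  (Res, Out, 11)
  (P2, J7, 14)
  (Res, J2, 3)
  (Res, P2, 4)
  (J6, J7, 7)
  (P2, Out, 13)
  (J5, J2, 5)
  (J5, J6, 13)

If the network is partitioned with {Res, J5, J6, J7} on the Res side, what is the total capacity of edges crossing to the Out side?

33

Edges leaving {Res, J5, J6, J7}: Res→P2 (4), Res→J2 (3), Res→Out (11), J5→P1 (1), J5→J2 (5), J6→Out (9).
Cut capacity = 4 + 3 + 11 + 1 + 5 + 9 = 33.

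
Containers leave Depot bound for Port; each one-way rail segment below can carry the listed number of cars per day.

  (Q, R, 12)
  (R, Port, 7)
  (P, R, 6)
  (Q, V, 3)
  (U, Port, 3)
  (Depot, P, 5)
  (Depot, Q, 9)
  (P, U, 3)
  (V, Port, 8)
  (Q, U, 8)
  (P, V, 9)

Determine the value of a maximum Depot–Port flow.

Augment Depot→P→R→Port: bottleneck 5, flow now 5.
Augment Depot→Q→R→Port: bottleneck 2, flow now 7.
Augment Depot→Q→U→Port: bottleneck 3, flow now 10.
Augment Depot→Q→V→Port: bottleneck 3, flow now 13.
Augment Depot→Q→R→P→V→Port: bottleneck 1, flow now 14. (uses reverse residual edge)
No augmenting path remains; maximum flow = 14.
In the residual graph, reachable from Depot: {Depot}.
Min-cut edges: Depot→P (5), Depot→Q (9); capacity 5 + 9 = 14.
This cut is saturated, so no flow can exceed 14.

14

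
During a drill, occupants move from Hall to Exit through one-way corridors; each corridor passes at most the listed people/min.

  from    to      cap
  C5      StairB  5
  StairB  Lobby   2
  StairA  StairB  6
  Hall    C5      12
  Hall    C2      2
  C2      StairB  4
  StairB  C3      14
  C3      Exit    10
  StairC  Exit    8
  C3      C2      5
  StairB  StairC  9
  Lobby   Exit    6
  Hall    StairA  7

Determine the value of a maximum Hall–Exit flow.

13

Augment Hall→C2→StairB→C3→Exit: bottleneck 2, flow now 2.
Augment Hall→C5→StairB→C3→Exit: bottleneck 5, flow now 7.
Augment Hall→StairA→StairB→C3→Exit: bottleneck 3, flow now 10.
Augment Hall→StairA→StairB→Lobby→Exit: bottleneck 2, flow now 12.
Augment Hall→StairA→StairB→StairC→Exit: bottleneck 1, flow now 13.
No augmenting path remains; maximum flow = 13.
In the residual graph, reachable from Hall: {Hall, C5, StairA}.
Min-cut edges: Hall→C2 (2), C5→StairB (5), StairA→StairB (6); capacity 2 + 5 + 6 = 13.
This cut is saturated, so no flow can exceed 13.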